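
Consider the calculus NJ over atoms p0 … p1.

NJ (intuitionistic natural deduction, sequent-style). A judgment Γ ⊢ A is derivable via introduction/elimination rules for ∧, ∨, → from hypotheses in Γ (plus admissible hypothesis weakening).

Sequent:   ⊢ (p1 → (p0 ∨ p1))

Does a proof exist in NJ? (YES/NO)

Proof tree:
[→I]  ⊢ (p1 → (p0 ∨ p1))
  [∨I₂] p1 ⊢ (p0 ∨ p1)
    [Ax] p1 ⊢ p1

Result: YES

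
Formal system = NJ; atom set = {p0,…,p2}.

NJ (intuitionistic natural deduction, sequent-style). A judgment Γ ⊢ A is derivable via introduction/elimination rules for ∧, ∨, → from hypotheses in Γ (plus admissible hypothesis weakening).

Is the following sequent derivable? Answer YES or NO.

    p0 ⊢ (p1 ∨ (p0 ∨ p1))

Derivation trace:
[∨I₂] p0 ⊢ (p1 ∨ (p0 ∨ p1))
  [∨I₁] p0 ⊢ (p0 ∨ p1)
    [Ax] p0 ⊢ p0

Result: YES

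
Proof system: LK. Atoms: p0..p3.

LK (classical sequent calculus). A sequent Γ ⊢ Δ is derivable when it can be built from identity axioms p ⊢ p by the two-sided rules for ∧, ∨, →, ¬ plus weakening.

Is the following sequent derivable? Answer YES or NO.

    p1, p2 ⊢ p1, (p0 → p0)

Derivation trace:
[→R] p1, p2 ⊢ p1, (p0 → p0)
  [WL] p0, p1, p2 ⊢ p0, p1
    [WR] p0, p1 ⊢ p0, p1
      [WL] p0, p1 ⊢ p0
        [Ax] p0 ⊢ p0

Result: YES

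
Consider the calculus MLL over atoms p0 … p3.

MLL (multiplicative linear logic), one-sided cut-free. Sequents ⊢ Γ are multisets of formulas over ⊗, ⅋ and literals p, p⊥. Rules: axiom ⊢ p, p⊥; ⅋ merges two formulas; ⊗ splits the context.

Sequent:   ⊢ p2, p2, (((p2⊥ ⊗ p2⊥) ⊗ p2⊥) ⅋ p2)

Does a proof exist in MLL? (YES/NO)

Derivation (root first):
[⅋]  ⊢ p2, p2, (((p2⊥ ⊗ p2⊥) ⊗ p2⊥) ⅋ p2)
  [⊗]  ⊢ p2, p2, p2, ((p2⊥ ⊗ p2⊥) ⊗ p2⊥)
    [⊗]  ⊢ p2, p2, (p2⊥ ⊗ p2⊥)
      [Ax]  ⊢ p2, p2⊥
      [Ax]  ⊢ p2, p2⊥
    [Ax]  ⊢ p2, p2⊥

Result: YES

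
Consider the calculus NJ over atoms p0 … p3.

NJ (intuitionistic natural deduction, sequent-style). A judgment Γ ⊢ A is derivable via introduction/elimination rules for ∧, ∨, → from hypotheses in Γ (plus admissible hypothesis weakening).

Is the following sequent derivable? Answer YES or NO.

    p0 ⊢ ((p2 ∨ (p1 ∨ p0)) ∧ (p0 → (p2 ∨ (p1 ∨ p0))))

Derivation trace:
[∧I] p0 ⊢ ((p2 ∨ (p1 ∨ p0)) ∧ (p0 → (p2 ∨ (p1 ∨ p0))))
  [∨I₂] p0 ⊢ (p2 ∨ (p1 ∨ p0))
    [∨I₂] p0 ⊢ (p1 ∨ p0)
      [Ax] p0 ⊢ p0
  [→I]  ⊢ (p0 → (p2 ∨ (p1 ∨ p0)))
    [∨I₂] p0 ⊢ (p2 ∨ (p1 ∨ p0))
      [∨I₂] p0 ⊢ (p1 ∨ p0)
        [Ax] p0 ⊢ p0

Result: YES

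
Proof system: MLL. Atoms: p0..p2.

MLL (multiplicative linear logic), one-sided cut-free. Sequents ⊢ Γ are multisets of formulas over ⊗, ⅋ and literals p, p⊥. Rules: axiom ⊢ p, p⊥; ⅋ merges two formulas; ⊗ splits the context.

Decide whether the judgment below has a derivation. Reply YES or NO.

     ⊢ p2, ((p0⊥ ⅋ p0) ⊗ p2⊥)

Proof tree:
[⊗]  ⊢ p2, ((p0⊥ ⅋ p0) ⊗ p2⊥)
  [⅋]  ⊢ (p0⊥ ⅋ p0)
    [Ax]  ⊢ p0, p0⊥
  [Ax]  ⊢ p2, p2⊥

Result: YES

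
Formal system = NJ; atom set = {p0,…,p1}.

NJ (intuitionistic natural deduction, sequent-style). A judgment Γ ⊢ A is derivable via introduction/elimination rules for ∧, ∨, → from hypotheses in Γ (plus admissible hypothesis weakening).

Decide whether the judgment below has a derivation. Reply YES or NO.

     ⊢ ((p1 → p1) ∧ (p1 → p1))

Proof tree:
[∧I]  ⊢ ((p1 → p1) ∧ (p1 → p1))
  [→I]  ⊢ (p1 → p1)
    [Ax] p1 ⊢ p1
  [→I]  ⊢ (p1 → p1)
    [Ax] p1 ⊢ p1

Result: YES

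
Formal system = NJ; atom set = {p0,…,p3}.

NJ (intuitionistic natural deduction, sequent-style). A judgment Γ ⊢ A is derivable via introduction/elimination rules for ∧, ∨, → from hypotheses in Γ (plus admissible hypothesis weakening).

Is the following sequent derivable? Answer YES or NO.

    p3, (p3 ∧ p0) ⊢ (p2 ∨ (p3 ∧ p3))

Derivation trace:
[∨I₂] p3, (p3 ∧ p0) ⊢ (p2 ∨ (p3 ∧ p3))
  [Wk] p3, (p3 ∧ p0) ⊢ (p3 ∧ p3)
    [∧I] p3 ⊢ (p3 ∧ p3)
      [Ax] p3 ⊢ p3
      [Ax] p3 ⊢ p3

Result: YES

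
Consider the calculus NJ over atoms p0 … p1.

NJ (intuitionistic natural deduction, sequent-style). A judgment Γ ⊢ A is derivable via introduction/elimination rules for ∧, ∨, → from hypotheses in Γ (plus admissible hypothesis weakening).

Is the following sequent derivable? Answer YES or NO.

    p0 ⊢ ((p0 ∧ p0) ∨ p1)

Derivation (root first):
[∨I₁] p0 ⊢ ((p0 ∧ p0) ∨ p1)
  [∧I] p0 ⊢ (p0 ∧ p0)
    [Ax] p0 ⊢ p0
    [Ax] p0 ⊢ p0

Result: YES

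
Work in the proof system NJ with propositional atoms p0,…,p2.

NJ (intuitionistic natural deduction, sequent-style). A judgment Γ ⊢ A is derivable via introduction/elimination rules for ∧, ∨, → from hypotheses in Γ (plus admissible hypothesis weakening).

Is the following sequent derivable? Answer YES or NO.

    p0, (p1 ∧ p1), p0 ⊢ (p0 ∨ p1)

Proof tree:
[Wk] p0, (p1 ∧ p1), p0 ⊢ (p0 ∨ p1)
  [Wk] p0, (p1 ∧ p1) ⊢ (p0 ∨ p1)
    [∨I₁] p0 ⊢ (p0 ∨ p1)
      [Ax] p0 ⊢ p0

Result: YES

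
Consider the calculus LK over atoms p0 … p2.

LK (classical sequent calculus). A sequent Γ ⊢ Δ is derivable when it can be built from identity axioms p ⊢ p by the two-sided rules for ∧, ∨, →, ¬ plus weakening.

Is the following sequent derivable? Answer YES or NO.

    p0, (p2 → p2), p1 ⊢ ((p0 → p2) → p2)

Derivation trace:
[→R] p0, (p2 → p2), p1 ⊢ ((p0 → p2) → p2)
  [WL] (p0 → p2), p0, (p2 → p2), p1 ⊢ p2
    [→L] (p0 → p2), p0, (p2 → p2) ⊢ p2
      [→L] p0, (p0 → p2) ⊢ p2
        [Ax] p0 ⊢ p0
        [Ax] p2 ⊢ p2
      [Ax] p2 ⊢ p2

Result: YES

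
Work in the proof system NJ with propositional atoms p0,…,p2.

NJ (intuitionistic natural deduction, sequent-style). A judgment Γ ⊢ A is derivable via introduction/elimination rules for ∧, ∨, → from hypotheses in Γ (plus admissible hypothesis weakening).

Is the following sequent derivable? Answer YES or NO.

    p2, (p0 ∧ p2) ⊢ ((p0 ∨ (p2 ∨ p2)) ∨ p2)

Derivation (root first):
[∨I₁] p2, (p0 ∧ p2) ⊢ ((p0 ∨ (p2 ∨ p2)) ∨ p2)
  [∨I₂] p2, (p0 ∧ p2) ⊢ (p0 ∨ (p2 ∨ p2))
    [Wk] p2, (p0 ∧ p2) ⊢ (p2 ∨ p2)
      [∨I₂] p2 ⊢ (p2 ∨ p2)
        [Ax] p2 ⊢ p2

Result: YES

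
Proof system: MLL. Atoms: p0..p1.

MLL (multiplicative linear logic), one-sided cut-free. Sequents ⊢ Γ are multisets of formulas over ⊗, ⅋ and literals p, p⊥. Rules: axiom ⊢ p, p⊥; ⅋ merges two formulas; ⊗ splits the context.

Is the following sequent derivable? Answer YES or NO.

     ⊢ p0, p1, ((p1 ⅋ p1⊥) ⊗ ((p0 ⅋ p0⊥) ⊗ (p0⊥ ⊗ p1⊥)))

Derivation (root first):
[⊗]  ⊢ p0, p1, ((p1 ⅋ p1⊥) ⊗ ((p0 ⅋ p0⊥) ⊗ (p0⊥ ⊗ p1⊥)))
  [⅋]  ⊢ (p1 ⅋ p1⊥)
    [Ax]  ⊢ p1, p1⊥
  [⊗]  ⊢ p0, p1, ((p0 ⅋ p0⊥) ⊗ (p0⊥ ⊗ p1⊥))
    [⅋]  ⊢ (p0 ⅋ p0⊥)
      [Ax]  ⊢ p0, p0⊥
    [⊗]  ⊢ p0, p1, (p0⊥ ⊗ p1⊥)
      [Ax]  ⊢ p0, p0⊥
      [Ax]  ⊢ p1, p1⊥

Result: YES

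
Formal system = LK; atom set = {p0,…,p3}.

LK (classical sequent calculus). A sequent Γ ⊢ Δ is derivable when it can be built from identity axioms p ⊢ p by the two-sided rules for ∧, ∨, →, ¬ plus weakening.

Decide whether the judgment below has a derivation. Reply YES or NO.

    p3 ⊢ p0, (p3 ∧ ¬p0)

Proof tree:
[∧R] p3 ⊢ p0, (p3 ∧ ¬p0)
  [Ax] p3 ⊢ p3
  [¬R]  ⊢ p0, ¬p0
    [Ax] p0 ⊢ p0

Result: YES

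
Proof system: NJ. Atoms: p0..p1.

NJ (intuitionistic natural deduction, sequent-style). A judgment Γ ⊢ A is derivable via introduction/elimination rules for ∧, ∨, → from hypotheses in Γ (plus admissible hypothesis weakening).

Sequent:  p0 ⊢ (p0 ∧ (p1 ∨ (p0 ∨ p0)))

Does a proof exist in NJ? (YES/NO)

Derivation (root first):
[∧I] p0 ⊢ (p0 ∧ (p1 ∨ (p0 ∨ p0)))
  [Ax] p0 ⊢ p0
  [∨I₂] p0 ⊢ (p1 ∨ (p0 ∨ p0))
    [∨I₂] p0 ⊢ (p0 ∨ p0)
      [Ax] p0 ⊢ p0

Result: YES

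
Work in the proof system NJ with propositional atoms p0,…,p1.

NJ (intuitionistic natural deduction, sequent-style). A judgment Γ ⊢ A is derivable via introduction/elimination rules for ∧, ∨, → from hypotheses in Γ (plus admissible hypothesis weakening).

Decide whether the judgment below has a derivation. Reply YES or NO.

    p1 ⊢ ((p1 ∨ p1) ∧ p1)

Proof tree:
[∧I] p1 ⊢ ((p1 ∨ p1) ∧ p1)
  [∨I₁] p1 ⊢ (p1 ∨ p1)
    [Ax] p1 ⊢ p1
  [Ax] p1 ⊢ p1

Result: YES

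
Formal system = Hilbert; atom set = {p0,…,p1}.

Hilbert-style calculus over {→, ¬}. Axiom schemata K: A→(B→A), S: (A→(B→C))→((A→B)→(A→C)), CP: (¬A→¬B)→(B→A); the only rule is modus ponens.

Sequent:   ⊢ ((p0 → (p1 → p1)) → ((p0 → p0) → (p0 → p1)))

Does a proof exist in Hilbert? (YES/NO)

Truth-table refutation:
  v=00: Γ:[] Δ:[((p0 → (p1 → p1)) → ((p0 → p0) → (p0 → p1)))=T] refutes=False
  v=01: Γ:[] Δ:[((p0 → (p1 → p1)) → ((p0 → p0) → (p0 → p1)))=T] refutes=False
  v=10: Γ:[] Δ:[((p0 → (p1 → p1)) → ((p0 → p0) → (p0 → p1)))=F] refutes=True  ← countermodel

Result: NO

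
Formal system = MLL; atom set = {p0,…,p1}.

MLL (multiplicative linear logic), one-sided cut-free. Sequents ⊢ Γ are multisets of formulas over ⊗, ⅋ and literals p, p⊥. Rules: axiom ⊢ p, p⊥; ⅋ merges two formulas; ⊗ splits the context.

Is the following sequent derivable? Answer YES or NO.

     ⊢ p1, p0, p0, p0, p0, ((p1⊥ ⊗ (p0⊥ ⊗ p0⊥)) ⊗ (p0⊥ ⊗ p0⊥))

Proof tree:
[⊗]  ⊢ p1, p0, p0, p0, p0, ((p1⊥ ⊗ (p0⊥ ⊗ p0⊥)) ⊗ (p0⊥ ⊗ p0⊥))
  [⊗]  ⊢ p1, p0, p0, (p1⊥ ⊗ (p0⊥ ⊗ p0⊥))
    [Ax]  ⊢ p1, p1⊥
    [⊗]  ⊢ p0, p0, (p0⊥ ⊗ p0⊥)
      [Ax]  ⊢ p0, p0⊥
      [Ax]  ⊢ p0, p0⊥
  [⊗]  ⊢ p0, p0, (p0⊥ ⊗ p0⊥)
    [Ax]  ⊢ p0, p0⊥
    [Ax]  ⊢ p0, p0⊥

Result: YES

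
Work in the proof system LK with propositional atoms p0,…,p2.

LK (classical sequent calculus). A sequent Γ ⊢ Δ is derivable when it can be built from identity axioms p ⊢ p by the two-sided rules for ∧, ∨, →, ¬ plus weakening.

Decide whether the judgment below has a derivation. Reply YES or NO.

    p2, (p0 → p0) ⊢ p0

Search for a countermodel by truth-table:
  v=000: Γ:[p2=F, (p0 → p0)=T] Δ:[p0=F] refutes=False
  v=001: Γ:[p2=T, (p0 → p0)=T] Δ:[p0=F] refutes=True  ← countermodel

Result: NO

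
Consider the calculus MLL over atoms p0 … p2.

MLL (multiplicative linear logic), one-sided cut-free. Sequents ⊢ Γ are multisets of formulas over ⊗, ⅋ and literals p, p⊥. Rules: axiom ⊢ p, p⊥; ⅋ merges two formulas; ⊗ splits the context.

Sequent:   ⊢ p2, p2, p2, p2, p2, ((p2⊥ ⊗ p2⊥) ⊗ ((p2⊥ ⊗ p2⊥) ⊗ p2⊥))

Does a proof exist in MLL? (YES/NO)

Derivation trace:
[⊗]  ⊢ p2, p2, p2, p2, p2, ((p2⊥ ⊗ p2⊥) ⊗ ((p2⊥ ⊗ p2⊥) ⊗ p2⊥))
  [⊗]  ⊢ p2, p2, (p2⊥ ⊗ p2⊥)
    [Ax]  ⊢ p2, p2⊥
    [Ax]  ⊢ p2, p2⊥
  [⊗]  ⊢ p2, p2, p2, ((p2⊥ ⊗ p2⊥) ⊗ p2⊥)
    [⊗]  ⊢ p2, p2, (p2⊥ ⊗ p2⊥)
      [Ax]  ⊢ p2, p2⊥
      [Ax]  ⊢ p2, p2⊥
    [Ax]  ⊢ p2, p2⊥

Result: YES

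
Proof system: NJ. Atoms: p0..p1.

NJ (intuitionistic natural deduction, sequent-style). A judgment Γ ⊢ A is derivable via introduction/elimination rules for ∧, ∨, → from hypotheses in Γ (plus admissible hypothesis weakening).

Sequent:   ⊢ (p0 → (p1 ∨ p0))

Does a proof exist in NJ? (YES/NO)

Derivation trace:
[→I]  ⊢ (p0 → (p1 ∨ p0))
  [∨I₂] p0 ⊢ (p1 ∨ p0)
    [Ax] p0 ⊢ p0

Result: YES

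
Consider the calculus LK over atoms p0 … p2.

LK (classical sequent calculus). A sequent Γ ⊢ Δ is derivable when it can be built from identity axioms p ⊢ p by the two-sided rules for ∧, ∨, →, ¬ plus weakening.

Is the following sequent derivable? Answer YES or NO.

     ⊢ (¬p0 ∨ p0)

Derivation trace:
[∨R]  ⊢ (¬p0 ∨ p0)
  [¬R]  ⊢ p0, ¬p0
    [Ax] p0 ⊢ p0

Result: YES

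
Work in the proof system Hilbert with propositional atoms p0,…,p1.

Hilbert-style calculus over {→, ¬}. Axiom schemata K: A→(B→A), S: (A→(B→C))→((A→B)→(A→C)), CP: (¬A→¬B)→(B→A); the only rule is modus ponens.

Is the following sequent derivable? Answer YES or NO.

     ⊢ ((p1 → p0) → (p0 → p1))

Enumerate valuations to refute Γ ⊢ Δ:
  v=00: Γ:[] Δ:[((p1 → p0) → (p0 → p1))=T] refutes=False
  v=01: Γ:[] Δ:[((p1 → p0) → (p0 → p1))=T] refutes=False
  v=10: Γ:[] Δ:[((p1 → p0) → (p0 → p1))=F] refutes=True  ← countermodel

Result: NO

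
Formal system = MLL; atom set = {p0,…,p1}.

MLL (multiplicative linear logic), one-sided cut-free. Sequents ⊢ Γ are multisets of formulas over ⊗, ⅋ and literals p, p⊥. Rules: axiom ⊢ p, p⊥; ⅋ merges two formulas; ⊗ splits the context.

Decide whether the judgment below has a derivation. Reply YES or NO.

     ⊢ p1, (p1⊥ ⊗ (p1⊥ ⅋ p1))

Derivation trace:
[⊗]  ⊢ p1, (p1⊥ ⊗ (p1⊥ ⅋ p1))
  [Ax]  ⊢ p1, p1⊥
  [⅋]  ⊢ (p1⊥ ⅋ p1)
    [Ax]  ⊢ p1, p1⊥

Result: YES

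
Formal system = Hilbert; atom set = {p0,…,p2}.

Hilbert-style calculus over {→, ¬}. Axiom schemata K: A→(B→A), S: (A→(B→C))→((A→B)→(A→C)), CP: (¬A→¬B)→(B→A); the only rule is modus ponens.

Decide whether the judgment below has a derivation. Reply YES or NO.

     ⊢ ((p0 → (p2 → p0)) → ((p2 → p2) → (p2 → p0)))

Search for a countermodel by truth-table:
  v=000: Γ:[] Δ:[((p0 → (p2 → p0)) → ((p2 → p2) → (p2 → p0)))=T] refutes=False
  v=001: Γ:[] Δ:[((p0 → (p2 → p0)) → ((p2 → p2) → (p2 → p0)))=F] refutes=True  ← countermodel

Result: NO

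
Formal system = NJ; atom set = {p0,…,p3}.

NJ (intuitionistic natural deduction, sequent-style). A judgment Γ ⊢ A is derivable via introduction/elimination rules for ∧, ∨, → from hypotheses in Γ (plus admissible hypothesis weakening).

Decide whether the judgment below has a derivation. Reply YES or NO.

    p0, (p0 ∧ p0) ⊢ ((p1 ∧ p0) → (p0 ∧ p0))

Derivation (root first):
[→I] p0, (p0 ∧ p0) ⊢ ((p1 ∧ p0) → (p0 ∧ p0))
  [Wk] (p1 ∧ p0), p0, (p0 ∧ p0) ⊢ (p0 ∧ p0)
    [∧I] (p1 ∧ p0), p0 ⊢ (p0 ∧ p0)
      [Wk] p0, (p1 ∧ p0) ⊢ p0
        [Ax] p0 ⊢ p0
      [Wk] p0, (p1 ∧ p0) ⊢ p0
        [Ax] p0 ⊢ p0

Result: YES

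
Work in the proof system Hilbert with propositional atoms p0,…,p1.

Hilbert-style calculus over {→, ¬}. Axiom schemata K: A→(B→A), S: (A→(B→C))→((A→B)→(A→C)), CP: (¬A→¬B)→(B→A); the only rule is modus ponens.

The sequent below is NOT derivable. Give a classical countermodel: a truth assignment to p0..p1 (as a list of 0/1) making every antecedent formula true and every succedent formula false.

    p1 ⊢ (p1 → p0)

Search for a countermodel by truth-table:
  v=00: Γ:[p1=F] Δ:[(p1 → p0)=T] refutes=False
  v=01: Γ:[p1=T] Δ:[(p1 → p0)=F] refutes=True  ← countermodel

Result: [0, 1]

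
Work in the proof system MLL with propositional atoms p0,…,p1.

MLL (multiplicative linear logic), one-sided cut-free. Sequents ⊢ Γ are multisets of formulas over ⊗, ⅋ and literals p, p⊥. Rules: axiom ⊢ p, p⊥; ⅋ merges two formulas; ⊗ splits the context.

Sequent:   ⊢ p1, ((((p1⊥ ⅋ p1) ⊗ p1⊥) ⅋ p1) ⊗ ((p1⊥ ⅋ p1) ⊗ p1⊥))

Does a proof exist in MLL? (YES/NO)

Proof tree:
[⊗]  ⊢ p1, ((((p1⊥ ⅋ p1) ⊗ p1⊥) ⅋ p1) ⊗ ((p1⊥ ⅋ p1) ⊗ p1⊥))
  [⅋]  ⊢ (((p1⊥ ⅋ p1) ⊗ p1⊥) ⅋ p1)
    [⊗]  ⊢ p1, ((p1⊥ ⅋ p1) ⊗ p1⊥)
      [⅋]  ⊢ (p1⊥ ⅋ p1)
        [Ax]  ⊢ p1, p1⊥
      [Ax]  ⊢ p1, p1⊥
  [⊗]  ⊢ p1, ((p1⊥ ⅋ p1) ⊗ p1⊥)
    [⅋]  ⊢ (p1⊥ ⅋ p1)
      [Ax]  ⊢ p1, p1⊥
    [Ax]  ⊢ p1, p1⊥

Result: YES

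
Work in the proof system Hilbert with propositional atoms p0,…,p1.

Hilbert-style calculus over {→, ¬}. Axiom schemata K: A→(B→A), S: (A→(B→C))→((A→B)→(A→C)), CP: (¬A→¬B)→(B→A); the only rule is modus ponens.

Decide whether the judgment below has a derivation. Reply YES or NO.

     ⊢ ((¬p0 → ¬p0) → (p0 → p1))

Truth-table refutation:
  v=00: Γ:[] Δ:[((¬p0 → ¬p0) → (p0 → p1))=T] refutes=False
  v=01: Γ:[] Δ:[((¬p0 → ¬p0) → (p0 → p1))=T] refutes=False
  v=10: Γ:[] Δ:[((¬p0 → ¬p0) → (p0 → p1))=F] refutes=True  ← countermodel

Result: NO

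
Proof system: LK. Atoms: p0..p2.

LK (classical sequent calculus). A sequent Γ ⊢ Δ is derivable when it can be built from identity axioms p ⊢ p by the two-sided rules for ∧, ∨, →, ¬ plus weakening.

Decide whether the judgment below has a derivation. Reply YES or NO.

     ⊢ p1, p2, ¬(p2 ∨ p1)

Derivation (root first):
[¬R]  ⊢ p1, p2, ¬(p2 ∨ p1)
  [∨L] (p2 ∨ p1) ⊢ p1, p2
    [Ax] p2 ⊢ p2
    [Ax] p1 ⊢ p1

Result: YES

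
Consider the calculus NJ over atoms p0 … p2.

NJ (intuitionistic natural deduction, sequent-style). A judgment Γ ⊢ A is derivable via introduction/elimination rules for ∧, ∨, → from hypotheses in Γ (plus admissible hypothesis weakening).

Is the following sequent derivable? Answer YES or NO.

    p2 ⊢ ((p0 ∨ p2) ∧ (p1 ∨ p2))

Proof tree:
[∧I] p2 ⊢ ((p0 ∨ p2) ∧ (p1 ∨ p2))
  [∨I₂] p2 ⊢ (p0 ∨ p2)
    [Ax] p2 ⊢ p2
  [∨I₂] p2 ⊢ (p1 ∨ p2)
    [Ax] p2 ⊢ p2

Result: YES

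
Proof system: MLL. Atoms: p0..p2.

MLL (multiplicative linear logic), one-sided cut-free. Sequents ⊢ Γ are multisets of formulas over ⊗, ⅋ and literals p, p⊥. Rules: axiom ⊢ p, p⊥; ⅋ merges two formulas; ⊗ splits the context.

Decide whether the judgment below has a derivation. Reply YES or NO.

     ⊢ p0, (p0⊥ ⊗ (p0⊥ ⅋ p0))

Proof tree:
[⊗]  ⊢ p0, (p0⊥ ⊗ (p0⊥ ⅋ p0))
  [Ax]  ⊢ p0, p0⊥
  [⅋]  ⊢ (p0⊥ ⅋ p0)
    [Ax]  ⊢ p0, p0⊥

Result: YES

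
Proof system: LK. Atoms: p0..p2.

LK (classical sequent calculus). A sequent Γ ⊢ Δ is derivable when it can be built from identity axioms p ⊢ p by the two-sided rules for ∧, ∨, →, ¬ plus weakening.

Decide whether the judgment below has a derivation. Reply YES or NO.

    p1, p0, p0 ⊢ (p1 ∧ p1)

Derivation trace:
[WL] p1, p0, p0 ⊢ (p1 ∧ p1)
  [WL] p1, p0 ⊢ (p1 ∧ p1)
    [∧R] p1 ⊢ (p1 ∧ p1)
      [Ax] p1 ⊢ p1
      [Ax] p1 ⊢ p1

Result: YES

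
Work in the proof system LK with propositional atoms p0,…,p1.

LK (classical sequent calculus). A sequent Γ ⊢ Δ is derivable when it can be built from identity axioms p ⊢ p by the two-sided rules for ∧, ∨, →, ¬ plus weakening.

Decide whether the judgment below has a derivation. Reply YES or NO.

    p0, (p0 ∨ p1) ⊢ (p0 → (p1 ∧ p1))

Truth-table refutation:
  v=00: Γ:[p0=F, (p0 ∨ p1)=F] Δ:[(p0 → (p1 ∧ p1))=T] refutes=False
  v=01: Γ:[p0=F, (p0 ∨ p1)=T] Δ:[(p0 → (p1 ∧ p1))=T] refutes=False
  v=10: Γ:[p0=T, (p0 ∨ p1)=T] Δ:[(p0 → (p1 ∧ p1))=F] refutes=True  ← countermodel

Result: NO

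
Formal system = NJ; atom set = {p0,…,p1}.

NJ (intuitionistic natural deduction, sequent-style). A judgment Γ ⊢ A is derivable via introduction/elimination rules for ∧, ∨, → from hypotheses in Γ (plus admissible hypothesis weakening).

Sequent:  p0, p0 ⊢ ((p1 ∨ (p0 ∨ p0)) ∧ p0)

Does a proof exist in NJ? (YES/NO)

Derivation trace:
[Wk] p0, p0 ⊢ ((p1 ∨ (p0 ∨ p0)) ∧ p0)
  [∧I] p0 ⊢ ((p1 ∨ (p0 ∨ p0)) ∧ p0)
    [∨I₂] p0 ⊢ (p1 ∨ (p0 ∨ p0))
      [∨I₁] p0 ⊢ (p0 ∨ p0)
        [Ax] p0 ⊢ p0
    [Ax] p0 ⊢ p0

Result: YES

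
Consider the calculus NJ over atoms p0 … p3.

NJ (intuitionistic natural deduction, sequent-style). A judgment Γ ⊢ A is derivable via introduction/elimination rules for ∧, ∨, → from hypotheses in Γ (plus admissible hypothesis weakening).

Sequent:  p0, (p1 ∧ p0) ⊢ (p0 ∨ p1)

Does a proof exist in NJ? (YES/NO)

Proof tree:
[Wk] p0, (p1 ∧ p0) ⊢ (p0 ∨ p1)
  [∨I₁] p0 ⊢ (p0 ∨ p1)
    [Ax] p0 ⊢ p0

Result: YES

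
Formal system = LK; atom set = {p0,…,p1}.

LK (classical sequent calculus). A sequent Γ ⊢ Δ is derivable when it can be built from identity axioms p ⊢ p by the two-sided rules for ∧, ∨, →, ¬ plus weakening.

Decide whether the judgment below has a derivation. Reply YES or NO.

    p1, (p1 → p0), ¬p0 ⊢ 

Derivation (root first):
[¬L] p1, (p1 → p0), ¬p0 ⊢ 
  [→L] p1, (p1 → p0) ⊢ p0
    [Ax] p1 ⊢ p1
    [Ax] p0 ⊢ p0

Result: YES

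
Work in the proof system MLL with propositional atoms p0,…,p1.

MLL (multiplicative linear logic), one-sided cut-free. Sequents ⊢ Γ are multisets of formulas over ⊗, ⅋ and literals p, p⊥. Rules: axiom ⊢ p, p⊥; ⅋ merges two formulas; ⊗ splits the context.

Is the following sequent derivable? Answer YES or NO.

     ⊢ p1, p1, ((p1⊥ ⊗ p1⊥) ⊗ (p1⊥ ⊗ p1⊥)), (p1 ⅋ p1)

Derivation (root first):
[⅋]  ⊢ p1, p1, ((p1⊥ ⊗ p1⊥) ⊗ (p1⊥ ⊗ p1⊥)), (p1 ⅋ p1)
  [⊗]  ⊢ p1, p1, p1, p1, ((p1⊥ ⊗ p1⊥) ⊗ (p1⊥ ⊗ p1⊥))
    [⊗]  ⊢ p1, p1, (p1⊥ ⊗ p1⊥)
      [Ax]  ⊢ p1, p1⊥
      [Ax]  ⊢ p1, p1⊥
    [⊗]  ⊢ p1, p1, (p1⊥ ⊗ p1⊥)
      [Ax]  ⊢ p1, p1⊥
      [Ax]  ⊢ p1, p1⊥

Result: YES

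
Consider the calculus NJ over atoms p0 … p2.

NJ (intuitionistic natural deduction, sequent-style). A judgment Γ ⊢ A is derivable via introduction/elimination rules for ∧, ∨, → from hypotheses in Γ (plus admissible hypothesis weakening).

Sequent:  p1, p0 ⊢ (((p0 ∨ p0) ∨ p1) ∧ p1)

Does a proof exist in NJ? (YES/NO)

Derivation (root first):
[∧I] p1, p0 ⊢ (((p0 ∨ p0) ∨ p1) ∧ p1)
  [∨I₁] p0 ⊢ ((p0 ∨ p0) ∨ p1)
    [∨I₂] p0 ⊢ (p0 ∨ p0)
      [Ax] p0 ⊢ p0
  [Ax] p1 ⊢ p1

Result: YES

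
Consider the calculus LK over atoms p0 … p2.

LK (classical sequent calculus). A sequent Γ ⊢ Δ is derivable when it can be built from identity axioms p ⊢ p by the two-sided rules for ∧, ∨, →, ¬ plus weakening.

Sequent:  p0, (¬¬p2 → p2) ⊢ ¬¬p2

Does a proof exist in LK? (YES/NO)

Enumerate valuations to refute Γ ⊢ Δ:
  v=000: Γ:[p0=F, (¬¬p2 → p2)=T] Δ:[¬¬p2=F] refutes=False
  v=001: Γ:[p0=F, (¬¬p2 → p2)=T] Δ:[¬¬p2=T] refutes=False
  v=010: Γ:[p0=F, (¬¬p2 → p2)=T] Δ:[¬¬p2=F] refutes=False
  v=011: Γ:[p0=F, (¬¬p2 → p2)=T] Δ:[¬¬p2=T] refutes=False
  v=100: Γ:[p0=T, (¬¬p2 → p2)=T] Δ:[¬¬p2=F] refutes=True  ← countermodel

Result: NO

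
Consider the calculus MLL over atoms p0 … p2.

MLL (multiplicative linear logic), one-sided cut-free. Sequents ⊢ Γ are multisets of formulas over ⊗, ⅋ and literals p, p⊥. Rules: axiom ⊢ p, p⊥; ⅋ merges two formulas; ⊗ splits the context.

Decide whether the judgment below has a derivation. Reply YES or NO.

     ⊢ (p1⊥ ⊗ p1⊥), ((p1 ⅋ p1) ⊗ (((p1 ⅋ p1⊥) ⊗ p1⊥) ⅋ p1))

Proof tree:
[⊗]  ⊢ (p1⊥ ⊗ p1⊥), ((p1 ⅋ p1) ⊗ (((p1 ⅋ p1⊥) ⊗ p1⊥) ⅋ p1))
  [⅋]  ⊢ (p1⊥ ⊗ p1⊥), (p1 ⅋ p1)
    [⊗]  ⊢ p1, p1, (p1⊥ ⊗ p1⊥)
      [Ax]  ⊢ p1, p1⊥
      [Ax]  ⊢ p1, p1⊥
  [⅋]  ⊢ (((p1 ⅋ p1⊥) ⊗ p1⊥) ⅋ p1)
    [⊗]  ⊢ p1, ((p1 ⅋ p1⊥) ⊗ p1⊥)
      [⅋]  ⊢ (p1 ⅋ p1⊥)
        [Ax]  ⊢ p1, p1⊥
      [Ax]  ⊢ p1, p1⊥

Result: YES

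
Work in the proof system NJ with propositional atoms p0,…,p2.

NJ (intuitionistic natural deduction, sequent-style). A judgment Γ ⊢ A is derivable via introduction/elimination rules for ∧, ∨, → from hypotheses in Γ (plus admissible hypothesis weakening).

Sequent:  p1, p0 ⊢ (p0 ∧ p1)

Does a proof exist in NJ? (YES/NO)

Derivation trace:
[∧I] p1, p0 ⊢ (p0 ∧ p1)
  [Wk] p0, p1 ⊢ p0
    [Ax] p0 ⊢ p0
  [Ax] p1 ⊢ p1

Result: YES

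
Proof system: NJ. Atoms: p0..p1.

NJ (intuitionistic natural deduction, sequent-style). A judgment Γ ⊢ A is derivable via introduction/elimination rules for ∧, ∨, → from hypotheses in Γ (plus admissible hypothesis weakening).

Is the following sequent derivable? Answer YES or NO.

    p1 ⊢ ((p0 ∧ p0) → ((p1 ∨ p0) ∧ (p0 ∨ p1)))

Proof tree:
[→I] p1 ⊢ ((p0 ∧ p0) → ((p1 ∨ p0) ∧ (p0 ∨ p1)))
  [∧I] p1, (p0 ∧ p0) ⊢ ((p1 ∨ p0) ∧ (p0 ∨ p1))
    [∨I₁] p1 ⊢ (p1 ∨ p0)
      [Ax] p1 ⊢ p1
    [∨I₂] p1, (p0 ∧ p0) ⊢ (p0 ∨ p1)
      [Wk] p1, (p0 ∧ p0) ⊢ p1
        [Ax] p1 ⊢ p1

Result: YES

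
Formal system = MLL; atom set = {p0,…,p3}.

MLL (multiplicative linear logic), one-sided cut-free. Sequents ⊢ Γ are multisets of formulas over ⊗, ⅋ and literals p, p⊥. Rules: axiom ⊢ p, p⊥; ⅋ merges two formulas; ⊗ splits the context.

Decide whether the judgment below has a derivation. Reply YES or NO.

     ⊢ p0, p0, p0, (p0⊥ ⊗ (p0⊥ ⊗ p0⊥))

Proof tree:
[⊗]  ⊢ p0, p0, p0, (p0⊥ ⊗ (p0⊥ ⊗ p0⊥))
  [Ax]  ⊢ p0, p0⊥
  [⊗]  ⊢ p0, p0, (p0⊥ ⊗ p0⊥)
    [Ax]  ⊢ p0, p0⊥
    [Ax]  ⊢ p0, p0⊥

Result: YES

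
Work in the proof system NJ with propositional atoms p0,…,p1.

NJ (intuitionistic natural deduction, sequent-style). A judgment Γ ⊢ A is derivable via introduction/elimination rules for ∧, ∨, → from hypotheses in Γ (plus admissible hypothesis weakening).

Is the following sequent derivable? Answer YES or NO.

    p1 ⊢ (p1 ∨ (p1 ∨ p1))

Derivation trace:
[∨I₂] p1 ⊢ (p1 ∨ (p1 ∨ p1))
  [∨I₂] p1 ⊢ (p1 ∨ p1)
    [Ax] p1 ⊢ p1

Result: YES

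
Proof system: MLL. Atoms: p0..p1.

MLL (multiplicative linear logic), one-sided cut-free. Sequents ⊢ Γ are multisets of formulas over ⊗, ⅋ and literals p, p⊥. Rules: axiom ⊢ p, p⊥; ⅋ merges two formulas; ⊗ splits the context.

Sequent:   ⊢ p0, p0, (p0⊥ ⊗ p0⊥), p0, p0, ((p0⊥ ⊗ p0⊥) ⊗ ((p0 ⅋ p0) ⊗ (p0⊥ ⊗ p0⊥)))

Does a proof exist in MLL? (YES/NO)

Derivation (root first):
[⊗]  ⊢ p0, p0, (p0⊥ ⊗ p0⊥), p0, p0, ((p0⊥ ⊗ p0⊥) ⊗ ((p0 ⅋ p0) ⊗ (p0⊥ ⊗ p0⊥)))
  [⊗]  ⊢ p0, p0, (p0⊥ ⊗ p0⊥)
    [Ax]  ⊢ p0, p0⊥
    [Ax]  ⊢ p0, p0⊥
  [⊗]  ⊢ (p0⊥ ⊗ p0⊥), p0, p0, ((p0 ⅋ p0) ⊗ (p0⊥ ⊗ p0⊥))
    [⅋]  ⊢ (p0⊥ ⊗ p0⊥), (p0 ⅋ p0)
      [⊗]  ⊢ p0, p0, (p0⊥ ⊗ p0⊥)
        [Ax]  ⊢ p0, p0⊥
        [Ax]  ⊢ p0, p0⊥
    [⊗]  ⊢ p0, p0, (p0⊥ ⊗ p0⊥)
      [Ax]  ⊢ p0, p0⊥
      [Ax]  ⊢ p0, p0⊥

Result: YES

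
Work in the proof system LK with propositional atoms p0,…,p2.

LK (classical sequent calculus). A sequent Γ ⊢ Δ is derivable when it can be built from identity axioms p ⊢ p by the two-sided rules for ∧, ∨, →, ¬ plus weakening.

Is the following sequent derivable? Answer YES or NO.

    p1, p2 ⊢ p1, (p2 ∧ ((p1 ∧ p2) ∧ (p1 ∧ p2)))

Derivation trace:
[∧R] p1, p2 ⊢ p1, (p2 ∧ ((p1 ∧ p2) ∧ (p1 ∧ p2)))
  [WR] p1 ⊢ p1, p2
    [Ax] p1 ⊢ p1
  [∧R] p1, p2 ⊢ ((p1 ∧ p2) ∧ (p1 ∧ p2))
    [∧R] p1, p2 ⊢ (p1 ∧ p2)
      [Ax] p1 ⊢ p1
      [Ax] p2 ⊢ p2
    [∧R] p1, p2 ⊢ (p1 ∧ p2)
      [Ax] p1 ⊢ p1
      [Ax] p2 ⊢ p2

Result: YES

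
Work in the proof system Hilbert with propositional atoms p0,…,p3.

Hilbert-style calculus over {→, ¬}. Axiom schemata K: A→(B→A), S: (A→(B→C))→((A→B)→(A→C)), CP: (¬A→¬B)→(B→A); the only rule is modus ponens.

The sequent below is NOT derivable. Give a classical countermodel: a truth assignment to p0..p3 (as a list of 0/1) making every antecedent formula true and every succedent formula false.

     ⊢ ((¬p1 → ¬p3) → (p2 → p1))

Search for a countermodel by truth-table:
  v=0000: Γ:[] Δ:[((¬p1 → ¬p3) → (p2 → p1))=T] refutes=False
  v=0001: Γ:[] Δ:[((¬p1 → ¬p3) → (p2 → p1))=T] refutes=False
  v=0010: Γ:[] Δ:[((¬p1 → ¬p3) → (p2 → p1))=F] refutes=True  ← countermodel

Result: [0, 0, 1, 0]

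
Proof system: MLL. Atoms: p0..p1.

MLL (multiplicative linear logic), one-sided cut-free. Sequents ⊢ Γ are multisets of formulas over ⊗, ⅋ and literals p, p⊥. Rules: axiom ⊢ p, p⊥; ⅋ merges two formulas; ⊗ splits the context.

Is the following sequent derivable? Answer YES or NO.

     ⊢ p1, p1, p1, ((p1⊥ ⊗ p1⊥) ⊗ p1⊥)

Derivation (root first):
[⊗]  ⊢ p1, p1, p1, ((p1⊥ ⊗ p1⊥) ⊗ p1⊥)
  [⊗]  ⊢ p1, p1, (p1⊥ ⊗ p1⊥)
    [Ax]  ⊢ p1, p1⊥
    [Ax]  ⊢ p1, p1⊥
  [Ax]  ⊢ p1, p1⊥

Result: YES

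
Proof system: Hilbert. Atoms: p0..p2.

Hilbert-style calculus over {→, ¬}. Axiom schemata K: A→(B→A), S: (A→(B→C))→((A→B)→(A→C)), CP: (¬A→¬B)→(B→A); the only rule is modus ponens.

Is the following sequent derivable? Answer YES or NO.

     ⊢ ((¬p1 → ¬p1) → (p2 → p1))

Enumerate valuations to refute Γ ⊢ Δ:
  v=000: Γ:[] Δ:[((¬p1 → ¬p1) → (p2 → p1))=T] refutes=False
  v=001: Γ:[] Δ:[((¬p1 → ¬p1) → (p2 → p1))=F] refutes=True  ← countermodel

Result: NO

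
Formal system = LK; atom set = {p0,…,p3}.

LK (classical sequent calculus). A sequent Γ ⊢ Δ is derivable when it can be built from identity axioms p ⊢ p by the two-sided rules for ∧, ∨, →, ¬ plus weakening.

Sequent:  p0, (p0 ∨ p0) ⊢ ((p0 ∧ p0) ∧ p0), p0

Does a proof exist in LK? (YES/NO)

Proof tree:
[∨L] p0, (p0 ∨ p0) ⊢ ((p0 ∧ p0) ∧ p0), p0
  [∧R] p0 ⊢ ((p0 ∧ p0) ∧ p0)
    [∧R] p0 ⊢ (p0 ∧ p0)
      [Ax] p0 ⊢ p0
      [Ax] p0 ⊢ p0
    [WL] p0, p0 ⊢ p0
      [Ax] p0 ⊢ p0
  [WL] p0, p0 ⊢ p0
    [Ax] p0 ⊢ p0

Result: YES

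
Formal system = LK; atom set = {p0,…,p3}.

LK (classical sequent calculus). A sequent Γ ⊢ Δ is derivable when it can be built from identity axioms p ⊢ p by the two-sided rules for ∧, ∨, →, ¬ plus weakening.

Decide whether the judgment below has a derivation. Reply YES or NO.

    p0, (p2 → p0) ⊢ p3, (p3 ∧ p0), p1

Truth-table refutation:
  v=0000: Γ:[p0=F, (p2 → p0)=T] Δ:[p3=F, (p3 ∧ p0)=F, p1=F] refutes=False
  v=0001: Γ:[p0=F, (p2 → p0)=T] Δ:[p3=T, (p3 ∧ p0)=F, p1=F] refutes=False
  v=0010: Γ:[p0=F, (p2 → p0)=F] Δ:[p3=F, (p3 ∧ p0)=F, p1=F] refutes=False
  v=0011: Γ:[p0=F, (p2 → p0)=F] Δ:[p3=T, (p3 ∧ p0)=F, p1=F] refutes=False
  v=0100: Γ:[p0=F, (p2 → p0)=T] Δ:[p3=F, (p3 ∧ p0)=F, p1=T] refutes=False
  v=0101: Γ:[p0=F, (p2 → p0)=T] Δ:[p3=T, (p3 ∧ p0)=F, p1=T] refutes=False
  v=0110: Γ:[p0=F, (p2 → p0)=F] Δ:[p3=F, (p3 ∧ p0)=F, p1=T] refutes=False
  v=0111: Γ:[p0=F, (p2 → p0)=F] Δ:[p3=T, (p3 ∧ p0)=F, p1=T] refutes=False
  v=1000: Γ:[p0=T, (p2 → p0)=T] Δ:[p3=F, (p3 ∧ p0)=F, p1=F] refutes=True  ← countermodel

Result: NO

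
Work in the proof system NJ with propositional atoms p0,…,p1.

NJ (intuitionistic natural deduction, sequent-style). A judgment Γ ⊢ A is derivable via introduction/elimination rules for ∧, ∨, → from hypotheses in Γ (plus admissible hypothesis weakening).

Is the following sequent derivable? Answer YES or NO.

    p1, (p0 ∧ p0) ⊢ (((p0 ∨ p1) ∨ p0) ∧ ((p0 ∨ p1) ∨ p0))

Derivation trace:
[∧I] p1, (p0 ∧ p0) ⊢ (((p0 ∨ p1) ∨ p0) ∧ ((p0 ∨ p1) ∨ p0))
  [∨I₁] p1 ⊢ ((p0 ∨ p1) ∨ p0)
    [∨I₂] p1 ⊢ (p0 ∨ p1)
      [Ax] p1 ⊢ p1
  [Wk] p1, (p0 ∧ p0) ⊢ ((p0 ∨ p1) ∨ p0)
    [∨I₁] p1 ⊢ ((p0 ∨ p1) ∨ p0)
      [∨I₂] p1 ⊢ (p0 ∨ p1)
        [Ax] p1 ⊢ p1

Result: YES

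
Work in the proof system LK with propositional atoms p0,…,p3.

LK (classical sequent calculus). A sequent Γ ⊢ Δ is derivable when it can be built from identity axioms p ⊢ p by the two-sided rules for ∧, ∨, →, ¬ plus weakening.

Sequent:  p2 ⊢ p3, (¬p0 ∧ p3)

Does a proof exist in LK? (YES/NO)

Truth-table refutation:
  v=0000: Γ:[p2=F] Δ:[p3=F, (¬p0 ∧ p3)=F] refutes=False
  v=0001: Γ:[p2=F] Δ:[p3=T, (¬p0 ∧ p3)=T] refutes=False
  v=0010: Γ:[p2=T] Δ:[p3=F, (¬p0 ∧ p3)=F] refutes=True  ← countermodel

Result: NO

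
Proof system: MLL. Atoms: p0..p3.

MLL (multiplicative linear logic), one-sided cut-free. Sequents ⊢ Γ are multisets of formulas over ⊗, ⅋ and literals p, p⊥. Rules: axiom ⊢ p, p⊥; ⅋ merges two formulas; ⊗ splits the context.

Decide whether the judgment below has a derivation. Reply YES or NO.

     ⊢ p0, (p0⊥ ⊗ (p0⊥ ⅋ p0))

Derivation (root first):
[⊗]  ⊢ p0, (p0⊥ ⊗ (p0⊥ ⅋ p0))
  [Ax]  ⊢ p0, p0⊥
  [⅋]  ⊢ (p0⊥ ⅋ p0)
    [Ax]  ⊢ p0, p0⊥

Result: YES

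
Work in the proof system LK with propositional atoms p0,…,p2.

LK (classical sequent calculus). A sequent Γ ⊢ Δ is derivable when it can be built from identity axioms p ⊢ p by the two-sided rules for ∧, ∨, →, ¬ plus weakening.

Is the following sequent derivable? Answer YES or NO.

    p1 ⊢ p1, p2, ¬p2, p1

Derivation trace:
[WR] p1 ⊢ p1, p2, ¬p2, p1
  [¬R] p1 ⊢ p1, p2, ¬p2
    [WR] p1, p2 ⊢ p1, p2
      [WL] p1, p2 ⊢ p1
        [Ax] p1 ⊢ p1

Result: YES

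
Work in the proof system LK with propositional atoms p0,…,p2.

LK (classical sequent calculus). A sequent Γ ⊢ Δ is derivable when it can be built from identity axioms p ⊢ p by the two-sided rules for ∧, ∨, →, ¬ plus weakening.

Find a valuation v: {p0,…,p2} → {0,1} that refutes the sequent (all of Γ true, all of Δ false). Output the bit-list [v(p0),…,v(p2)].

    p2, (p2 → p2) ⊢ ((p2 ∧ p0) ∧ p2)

Enumerate valuations to refute Γ ⊢ Δ:
  v=000: Γ:[p2=F, (p2 → p2)=T] Δ:[((p2 ∧ p0) ∧ p2)=F] refutes=False
  v=001: Γ:[p2=T, (p2 → p2)=T] Δ:[((p2 ∧ p0) ∧ p2)=F] refutes=True  ← countermodel

Result: [0, 0, 1]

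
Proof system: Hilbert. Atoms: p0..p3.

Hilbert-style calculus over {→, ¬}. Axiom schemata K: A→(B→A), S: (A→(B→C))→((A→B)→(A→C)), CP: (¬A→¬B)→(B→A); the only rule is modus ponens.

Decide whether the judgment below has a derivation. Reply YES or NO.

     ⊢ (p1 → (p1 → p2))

Search for a countermodel by truth-table:
  v=0000: Γ:[] Δ:[(p1 → (p1 → p2))=T] refutes=False
  v=0001: Γ:[] Δ:[(p1 → (p1 → p2))=T] refutes=False
  v=0010: Γ:[] Δ:[(p1 → (p1 → p2))=T] refutes=False
  v=0011: Γ:[] Δ:[(p1 → (p1 → p2))=T] refutes=False
  v=0100: Γ:[] Δ:[(p1 → (p1 → p2))=F] refutes=True  ← countermodel

Result: NO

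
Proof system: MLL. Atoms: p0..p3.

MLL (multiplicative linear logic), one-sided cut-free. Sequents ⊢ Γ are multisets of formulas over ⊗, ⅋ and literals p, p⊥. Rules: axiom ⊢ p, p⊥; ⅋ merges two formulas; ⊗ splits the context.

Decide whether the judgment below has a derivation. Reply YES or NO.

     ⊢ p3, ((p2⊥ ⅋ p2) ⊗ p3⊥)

Proof tree:
[⊗]  ⊢ p3, ((p2⊥ ⅋ p2) ⊗ p3⊥)
  [⅋]  ⊢ (p2⊥ ⅋ p2)
    [Ax]  ⊢ p2, p2⊥
  [Ax]  ⊢ p3, p3⊥

Result: YES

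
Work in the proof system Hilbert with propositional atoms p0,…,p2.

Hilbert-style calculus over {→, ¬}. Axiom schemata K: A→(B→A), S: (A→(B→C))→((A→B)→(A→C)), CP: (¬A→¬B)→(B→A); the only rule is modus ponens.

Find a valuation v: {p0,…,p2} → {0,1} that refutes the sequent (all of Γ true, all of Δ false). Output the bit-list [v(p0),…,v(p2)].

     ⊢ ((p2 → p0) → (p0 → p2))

Enumerate valuations to refute Γ ⊢ Δ:
  v=000: Γ:[] Δ:[((p2 → p0) → (p0 → p2))=T] refutes=False
  v=001: Γ:[] Δ:[((p2 → p0) → (p0 → p2))=T] refutes=False
  v=010: Γ:[] Δ:[((p2 → p0) → (p0 → p2))=T] refutes=False
  v=011: Γ:[] Δ:[((p2 → p0) → (p0 → p2))=T] refutes=False
  v=100: Γ:[] Δ:[((p2 → p0) → (p0 → p2))=F] refutes=True  ← countermodel

Result: [1, 0, 0]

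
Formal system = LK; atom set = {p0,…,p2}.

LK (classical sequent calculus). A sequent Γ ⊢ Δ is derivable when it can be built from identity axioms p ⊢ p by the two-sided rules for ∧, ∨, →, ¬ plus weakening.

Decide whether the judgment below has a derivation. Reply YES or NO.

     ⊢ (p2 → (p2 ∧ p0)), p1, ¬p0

Derivation trace:
[¬R]  ⊢ (p2 → (p2 ∧ p0)), p1, ¬p0
  [WR] p0 ⊢ (p2 → (p2 ∧ p0)), p1
    [→R] p0 ⊢ (p2 → (p2 ∧ p0))
      [∧R] p2, p0 ⊢ (p2 ∧ p0)
        [Ax] p2 ⊢ p2
        [Ax] p0 ⊢ p0

Result: YES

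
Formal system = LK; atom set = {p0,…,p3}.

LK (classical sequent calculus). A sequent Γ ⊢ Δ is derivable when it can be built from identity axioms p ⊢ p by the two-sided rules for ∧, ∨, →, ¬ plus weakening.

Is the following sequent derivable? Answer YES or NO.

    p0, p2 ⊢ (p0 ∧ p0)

Derivation (root first):
[WL] p0, p2 ⊢ (p0 ∧ p0)
  [∧R] p0 ⊢ (p0 ∧ p0)
    [Ax] p0 ⊢ p0
    [Ax] p0 ⊢ p0

Result: YES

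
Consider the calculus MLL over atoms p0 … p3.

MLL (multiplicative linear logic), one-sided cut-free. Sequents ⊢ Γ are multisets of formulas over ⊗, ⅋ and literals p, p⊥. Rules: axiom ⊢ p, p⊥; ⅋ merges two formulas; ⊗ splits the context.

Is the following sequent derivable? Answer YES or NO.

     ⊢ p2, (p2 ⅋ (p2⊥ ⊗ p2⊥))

Proof tree:
[⅋]  ⊢ p2, (p2 ⅋ (p2⊥ ⊗ p2⊥))
  [⊗]  ⊢ p2, p2, (p2⊥ ⊗ p2⊥)
    [Ax]  ⊢ p2, p2⊥
    [Ax]  ⊢ p2, p2⊥

Result: YES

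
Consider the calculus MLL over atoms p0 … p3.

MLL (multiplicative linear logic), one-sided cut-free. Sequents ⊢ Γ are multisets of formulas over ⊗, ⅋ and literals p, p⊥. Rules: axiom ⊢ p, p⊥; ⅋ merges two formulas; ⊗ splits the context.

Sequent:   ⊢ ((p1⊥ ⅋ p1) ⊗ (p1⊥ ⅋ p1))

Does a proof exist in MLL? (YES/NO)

Derivation (root first):
[⊗]  ⊢ ((p1⊥ ⅋ p1) ⊗ (p1⊥ ⅋ p1))
  [⅋]  ⊢ (p1⊥ ⅋ p1)
    [Ax]  ⊢ p1, p1⊥
  [⅋]  ⊢ (p1⊥ ⅋ p1)
    [Ax]  ⊢ p1, p1⊥

Result: YES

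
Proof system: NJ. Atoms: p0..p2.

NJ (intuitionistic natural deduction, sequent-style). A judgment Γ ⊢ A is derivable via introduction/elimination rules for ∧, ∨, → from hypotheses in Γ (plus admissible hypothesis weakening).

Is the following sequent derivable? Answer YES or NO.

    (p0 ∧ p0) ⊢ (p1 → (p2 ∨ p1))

Derivation (root first):
[→I] (p0 ∧ p0) ⊢ (p1 → (p2 ∨ p1))
  [Wk] p1, (p0 ∧ p0) ⊢ (p2 ∨ p1)
    [∨I₂] p1 ⊢ (p2 ∨ p1)
      [Ax] p1 ⊢ p1

Result: YES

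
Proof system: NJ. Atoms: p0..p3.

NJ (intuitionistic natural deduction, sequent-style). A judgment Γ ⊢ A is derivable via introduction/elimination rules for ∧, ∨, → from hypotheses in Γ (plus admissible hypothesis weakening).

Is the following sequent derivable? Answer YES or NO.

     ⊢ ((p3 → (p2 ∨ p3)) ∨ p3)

Proof tree:
[∨I₁]  ⊢ ((p3 → (p2 ∨ p3)) ∨ p3)
  [→I]  ⊢ (p3 → (p2 ∨ p3))
    [∨I₂] p3 ⊢ (p2 ∨ p3)
      [Ax] p3 ⊢ p3

Result: YES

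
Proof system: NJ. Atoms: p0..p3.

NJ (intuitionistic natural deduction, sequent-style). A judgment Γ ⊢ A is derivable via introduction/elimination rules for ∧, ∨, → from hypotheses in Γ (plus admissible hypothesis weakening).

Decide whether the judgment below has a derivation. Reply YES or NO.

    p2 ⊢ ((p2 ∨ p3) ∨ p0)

Proof tree:
[∨I₁] p2 ⊢ ((p2 ∨ p3) ∨ p0)
  [∨I₁] p2 ⊢ (p2 ∨ p3)
    [Ax] p2 ⊢ p2

Result: YES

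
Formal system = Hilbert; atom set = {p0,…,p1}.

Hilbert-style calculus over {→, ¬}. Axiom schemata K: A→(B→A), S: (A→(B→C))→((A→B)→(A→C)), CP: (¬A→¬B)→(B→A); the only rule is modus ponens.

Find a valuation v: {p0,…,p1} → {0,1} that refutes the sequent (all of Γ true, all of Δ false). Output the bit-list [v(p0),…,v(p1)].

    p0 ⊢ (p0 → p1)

Search for a countermodel by truth-table:
  v=00: Γ:[p0=F] Δ:[(p0 → p1)=T] refutes=False
  v=01: Γ:[p0=F] Δ:[(p0 → p1)=T] refutes=False
  v=10: Γ:[p0=T] Δ:[(p0 → p1)=F] refutes=True  ← countermodel

Result: [1, 0]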